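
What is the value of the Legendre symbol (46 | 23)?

0

First reduce: 46 ≡ 0 (mod 23).
Top reduces to 0: gcd > 1, so the symbol is 0.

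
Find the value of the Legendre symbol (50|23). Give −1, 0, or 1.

1

Euler's criterion: (50/23) ≡ 4^11 (mod 23).
4^2 ≡ 16 (mod 23)
4^4 ≡ 3 (mod 23)
4^8 ≡ 9 (mod 23)
4^11 = 4^(8+2+1) ≡ 1 (mod 23).
Result is 1, so (50/23) = 1.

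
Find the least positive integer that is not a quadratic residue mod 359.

7

(2/359) = +1, so 2 is a residue.
(3/359) = +1, so 3 is a residue.
(4/359) = +1, so 4 is a residue.
(5/359) = +1, so 5 is a residue.
(6/359) = +1, so 6 is a residue.
(7/359) = −1, so 7 is the smallest positive non-residue mod 359.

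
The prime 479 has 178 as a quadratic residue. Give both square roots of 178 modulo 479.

67, 412

Since 479 ≡ 3 (mod 4), a square root of 178 is 178^((479+1)/4) = 178^120 mod 479.
Repeated squaring: 178^2≡70, 178^4≡110, 178^8≡125, 178^16≡297, 178^32≡73, 178^64≡60 (mod 479).
178^120 = 178^(64+32+16+8) ≡ 412 (mod 479).
Check: 412² = 169744 ≡ 178 (mod 479). The two roots are 67 and 412.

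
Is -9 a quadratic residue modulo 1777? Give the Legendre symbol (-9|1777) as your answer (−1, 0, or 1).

First reduce: -9 ≡ 1768 (mod 1777).
Pull out 2^3: since 1777 ≡ 1 (mod 8), (2/1777) = +1, so (2/1777)^3 = +1.
Reciprocity: 221 ≡ 1 and 1777 ≡ 1 (mod 4), so (221/1777) = +(1777/221).
Reduce top mod 221: now compute (9/221).
Reciprocity: 9 ≡ 1 and 221 ≡ 1 (mod 4), so (9/221) = +(221/9).
Reduce top mod 9: now compute (5/9).
Reciprocity: 5 ≡ 1 and 9 ≡ 1 (mod 4), so (5/9) = +(9/5).
Reduce top mod 5: now compute (4/5).
Pull out 2^2: since 5 ≡ 5 (mod 8), (2/5) = -1, so (2/5)^2 = +1.
Reached (1/5) = 1. Collecting the sign flips along the way, the symbol is +1.

1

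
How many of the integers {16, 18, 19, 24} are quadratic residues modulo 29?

2

(16/29) = +1 → QR.
(18/29) = -1 → non-residue.
(19/29) = -1 → non-residue.
(24/29) = +1 → QR.
Total quadratic residues among the 4: 2.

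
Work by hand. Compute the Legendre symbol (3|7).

-1

Reciprocity: 3 ≡ 3 and 7 ≡ 3 (mod 4), so (3/7) = −(7/3).
Reduce top mod 3: now compute (1/3).
Reached (1/3) = 1. Collecting the sign flips along the way, the symbol is -1.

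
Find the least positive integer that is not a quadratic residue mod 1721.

(2/1721) = +1, so 2 is a residue.
(3/1721) = −1, so 3 is the smallest positive non-residue mod 1721.

3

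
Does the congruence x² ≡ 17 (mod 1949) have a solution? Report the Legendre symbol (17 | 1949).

Reciprocity: 17 ≡ 1 and 1949 ≡ 1 (mod 4), so (17/1949) = +(1949/17).
Reduce top mod 17: now compute (11/17).
Reciprocity: 11 ≡ 3 and 17 ≡ 1 (mod 4), so (11/17) = +(17/11).
Reduce top mod 11: now compute (6/11).
Pull out 2: since 11 ≡ 3 (mod 8), (2/11) = -1.
Reciprocity: 3 ≡ 3 and 11 ≡ 3 (mod 4), so (3/11) = −(11/3).
Reduce top mod 3: now compute (2/3).
Pull out 2: since 3 ≡ 3 (mod 8), (2/3) = -1.
Reached (1/3) = 1. Collecting the sign flips along the way, the symbol is -1.

-1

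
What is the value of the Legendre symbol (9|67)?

Euler's criterion: (9/67) ≡ 9^33 (mod 67).
9^2 ≡ 14 (mod 67)
9^4 ≡ 62 (mod 67)
9^8 ≡ 25 (mod 67)
9^16 ≡ 22 (mod 67)
9^32 ≡ 15 (mod 67)
9^33 = 9^(32+1) ≡ 1 (mod 67).
Result is 1, so (9/67) = 1.

1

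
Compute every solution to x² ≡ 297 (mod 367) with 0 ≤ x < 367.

Since 367 ≡ 3 (mod 4), a square root of 297 is 297^((367+1)/4) = 297^92 mod 367.
Repeated squaring: 297^2≡129, 297^4≡126, 297^8≡95, 297^16≡217, 297^32≡113, 297^64≡291 (mod 367).
297^92 = 297^(64+16+8+4) ≡ 60 (mod 367).
Check: 60² = 3600 ≡ 297 (mod 367). The two roots are 60 and 307.

60, 307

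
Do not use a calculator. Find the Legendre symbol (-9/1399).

First reduce: -9 ≡ 1390 (mod 1399).
Pull out 2: since 1399 ≡ 7 (mod 8), (2/1399) = +1.
Reciprocity: 695 ≡ 3 and 1399 ≡ 3 (mod 4), so (695/1399) = −(1399/695).
Reduce top mod 695: now compute (9/695).
Reciprocity: 9 ≡ 1 and 695 ≡ 3 (mod 4), so (9/695) = +(695/9).
Reduce top mod 9: now compute (2/9).
Pull out 2: since 9 ≡ 1 (mod 8), (2/9) = +1.
Reached (1/9) = 1. Collecting the sign flips along the way, the symbol is -1.

-1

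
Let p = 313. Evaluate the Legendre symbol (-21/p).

First reduce: -21 ≡ 292 (mod 313).
Pull out 2^2: since 313 ≡ 1 (mod 8), (2/313) = +1, so (2/313)^2 = +1.
Reciprocity: 73 ≡ 1 and 313 ≡ 1 (mod 4), so (73/313) = +(313/73).
Reduce top mod 73: now compute (21/73).
Reciprocity: 21 ≡ 1 and 73 ≡ 1 (mod 4), so (21/73) = +(73/21).
Reduce top mod 21: now compute (10/21).
Pull out 2: since 21 ≡ 5 (mod 8), (2/21) = -1.
Reciprocity: 5 ≡ 1 and 21 ≡ 1 (mod 4), so (5/21) = +(21/5).
Reduce top mod 5: now compute (1/5).
Reached (1/5) = 1. Collecting the sign flips along the way, the symbol is -1.

-1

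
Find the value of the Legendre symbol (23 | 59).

Reciprocity: 23 ≡ 3 and 59 ≡ 3 (mod 4), so (23/59) = −(59/23).
Reduce top mod 23: now compute (13/23).
Reciprocity: 13 ≡ 1 and 23 ≡ 3 (mod 4), so (13/23) = +(23/13).
Reduce top mod 13: now compute (10/13).
Pull out 2: since 13 ≡ 5 (mod 8), (2/13) = -1.
Reciprocity: 5 ≡ 1 and 13 ≡ 1 (mod 4), so (5/13) = +(13/5).
Reduce top mod 5: now compute (3/5).
Reciprocity: 3 ≡ 3 and 5 ≡ 1 (mod 4), so (3/5) = +(5/3).
Reduce top mod 3: now compute (2/3).
Pull out 2: since 3 ≡ 3 (mod 8), (2/3) = -1.
Reached (1/3) = 1. Collecting the sign flips along the way, the symbol is -1.

-1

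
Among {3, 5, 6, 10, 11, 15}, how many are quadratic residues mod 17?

1

(3/17) = -1 → non-residue.
(5/17) = -1 → non-residue.
(6/17) = -1 → non-residue.
(10/17) = -1 → non-residue.
(11/17) = -1 → non-residue.
(15/17) = +1 → QR.
Total quadratic residues among the 6: 1.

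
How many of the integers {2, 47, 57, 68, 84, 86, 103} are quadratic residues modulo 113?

(2/113) = +1 → QR.
(47/113) = -1 → non-residue.
(57/113) = +1 → QR.
(68/113) = -1 → non-residue.
(84/113) = -1 → non-residue.
(86/113) = -1 → non-residue.
(103/113) = -1 → non-residue.
Total quadratic residues among the 7: 2.

2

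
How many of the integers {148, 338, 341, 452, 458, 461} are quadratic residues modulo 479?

1

(148/479) = -1 → non-residue.
(338/479) = +1 → QR.
(341/479) = -1 → non-residue.
(452/479) = -1 → non-residue.
(458/479) = -1 → non-residue.
(461/479) = -1 → non-residue.
Total quadratic residues among the 6: 1.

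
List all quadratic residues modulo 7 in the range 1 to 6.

Square k = 1,…,3 (k and 7−k give the same square):
1²=1, 2²=4, 3²≡2 (mod 7).
So the quadratic residues mod 7 are {1, 2, 4}.

1 2 4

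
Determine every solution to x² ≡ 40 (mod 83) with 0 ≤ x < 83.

Since 83 ≡ 3 (mod 4), a square root of 40 is 40^((83+1)/4) = 40^21 mod 83.
Repeated squaring: 40^2≡23, 40^4≡31, 40^8≡48, 40^16≡63 (mod 83).
40^21 = 40^(16+4+1) ≡ 17 (mod 83).
Check: 17² = 289 ≡ 40 (mod 83). The two roots are 17 and 66.

17, 66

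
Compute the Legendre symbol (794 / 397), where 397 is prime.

0

First reduce: 794 ≡ 0 (mod 397).
Top reduces to 0: gcd > 1, so the symbol is 0.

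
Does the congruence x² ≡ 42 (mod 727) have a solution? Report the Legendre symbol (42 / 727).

Pull out 2: since 727 ≡ 7 (mod 8), (2/727) = +1.
Reciprocity: 21 ≡ 1 and 727 ≡ 3 (mod 4), so (21/727) = +(727/21).
Reduce top mod 21: now compute (13/21).
Reciprocity: 13 ≡ 1 and 21 ≡ 1 (mod 4), so (13/21) = +(21/13).
Reduce top mod 13: now compute (8/13).
Pull out 2^3: since 13 ≡ 5 (mod 8), (2/13) = -1, so (2/13)^3 = -1.
Reached (1/13) = 1. Collecting the sign flips along the way, the symbol is -1.

-1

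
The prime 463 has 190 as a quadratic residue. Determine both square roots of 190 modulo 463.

Since 463 ≡ 3 (mod 4), a square root of 190 is 190^((463+1)/4) = 190^116 mod 463.
Repeated squaring: 190^2≡449, 190^4≡196, 190^8≡450, 190^16≡169, 190^32≡318, 190^64≡190 (mod 463).
190^116 = 190^(64+32+16+4) ≡ 318 (mod 463).
Check: 318² = 101124 ≡ 190 (mod 463). The two roots are 145 and 318.

145, 318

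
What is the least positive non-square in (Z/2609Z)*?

(2/2609) = +1, so 2 is a residue.
(3/2609) = −1, so 3 is the smallest positive non-residue mod 2609.

3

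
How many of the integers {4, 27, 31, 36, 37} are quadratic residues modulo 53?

(4/53) = +1 → QR.
(27/53) = -1 → non-residue.
(31/53) = -1 → non-residue.
(36/53) = +1 → QR.
(37/53) = +1 → QR.
Total quadratic residues among the 5: 3.

3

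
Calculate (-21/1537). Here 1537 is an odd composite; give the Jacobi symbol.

1

First reduce: -21 ≡ 1516 (mod 1537).
Pull out 2^2: since 1537 ≡ 1 (mod 8), (2/1537) = +1, so (2/1537)^2 = +1.
Reciprocity: 379 ≡ 3 and 1537 ≡ 1 (mod 4), so (379/1537) = +(1537/379).
Reduce top mod 379: now compute (21/379).
Reciprocity: 21 ≡ 1 and 379 ≡ 3 (mod 4), so (21/379) = +(379/21).
Reduce top mod 21: now compute (1/21).
Reached (1/21) = 1. Collecting the sign flips along the way, the symbol is +1.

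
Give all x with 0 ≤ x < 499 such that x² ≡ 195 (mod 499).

131, 368

Since 499 ≡ 3 (mod 4), a square root of 195 is 195^((499+1)/4) = 195^125 mod 499.
Repeated squaring: 195^2≡101, 195^4≡221, 195^8≡438, 195^16≡228, 195^32≡88, 195^64≡259 (mod 499).
195^125 = 195^(64+32+16+8+4+1) ≡ 131 (mod 499).
Check: 131² = 17161 ≡ 195 (mod 499). The two roots are 131 and 368.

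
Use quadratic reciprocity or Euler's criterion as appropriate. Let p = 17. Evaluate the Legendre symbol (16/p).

1

Pull out 2^4: since 17 ≡ 1 (mod 8), (2/17) = +1, so (2/17)^4 = +1.
Reached (1/17) = 1. Collecting the sign flips along the way, the symbol is +1.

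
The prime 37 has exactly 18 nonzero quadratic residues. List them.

Square k = 1,…,18 (k and 37−k give the same square):
1²=1, 2²=4, 3²=9, 4²=16, 5²=25, 6²=36, 7²≡12, 8²≡27, 9²≡7, 10²≡26, 11²≡10, 12²≡33, 13²≡21, 14²≡11, 15²≡3, 16²≡34, 17²≡30, 18²≡28 (mod 37).
So the quadratic residues mod 37 are {1, 3, 4, 7, 9, 10, 11, 12, 16, 21, 25, 26, 27, 28, 30, 33, 34, 36}.

1,3,4,7,9,10,11,12,16,21,25,26,27,28,30,33,34,36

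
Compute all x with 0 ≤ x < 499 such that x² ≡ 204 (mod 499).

Since 499 ≡ 3 (mod 4), a square root of 204 is 204^((499+1)/4) = 204^125 mod 499.
Repeated squaring: 204^2≡199, 204^4≡180, 204^8≡464, 204^16≡227, 204^32≡132, 204^64≡458 (mod 499).
204^125 = 204^(64+32+16+8+4+1) ≡ 142 (mod 499).
Check: 142² = 20164 ≡ 204 (mod 499). The two roots are 142 and 357.

142, 357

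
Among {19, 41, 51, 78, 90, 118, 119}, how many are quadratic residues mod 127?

(19/127) = +1 → QR.
(41/127) = +1 → QR.
(51/127) = -1 → non-residue.
(78/127) = -1 → non-residue.
(90/127) = -1 → non-residue.
(118/127) = -1 → non-residue.
(119/127) = -1 → non-residue.
Total quadratic residues among the 7: 2.

2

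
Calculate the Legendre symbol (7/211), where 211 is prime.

-1

Reciprocity: 7 ≡ 3 and 211 ≡ 3 (mod 4), so (7/211) = −(211/7).
Reduce top mod 7: now compute (1/7).
Reached (1/7) = 1. Collecting the sign flips along the way, the symbol is -1.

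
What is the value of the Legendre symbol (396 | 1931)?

Pull out 2^2: since 1931 ≡ 3 (mod 8), (2/1931) = -1, so (2/1931)^2 = +1.
Reciprocity: 99 ≡ 3 and 1931 ≡ 3 (mod 4), so (99/1931) = −(1931/99).
Reduce top mod 99: now compute (50/99).
Pull out 2: since 99 ≡ 3 (mod 8), (2/99) = -1.
Reciprocity: 25 ≡ 1 and 99 ≡ 3 (mod 4), so (25/99) = +(99/25).
Reduce top mod 25: now compute (24/25).
Pull out 2^3: since 25 ≡ 1 (mod 8), (2/25) = +1, so (2/25)^3 = +1.
Reciprocity: 3 ≡ 3 and 25 ≡ 1 (mod 4), so (3/25) = +(25/3).
Reduce top mod 3: now compute (1/3).
Reached (1/3) = 1. Collecting the sign flips along the way, the symbol is +1.

1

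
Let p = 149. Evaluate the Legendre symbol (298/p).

0

First reduce: 298 ≡ 0 (mod 149).
Top reduces to 0: gcd > 1, so the symbol is 0.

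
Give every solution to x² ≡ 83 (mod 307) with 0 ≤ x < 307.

Since 307 ≡ 3 (mod 4), a square root of 83 is 83^((307+1)/4) = 83^77 mod 307.
Repeated squaring: 83^2≡135, 83^4≡112, 83^8≡264, 83^16≡7, 83^32≡49, 83^64≡252 (mod 307).
83^77 = 83^(64+8+4+1) ≡ 156 (mod 307).
Check: 156² = 24336 ≡ 83 (mod 307). The two roots are 151 and 156.

151, 156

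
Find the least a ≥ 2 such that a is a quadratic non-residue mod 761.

3

(2/761) = +1, so 2 is a residue.
(3/761) = −1, so 3 is the smallest positive non-residue mod 761.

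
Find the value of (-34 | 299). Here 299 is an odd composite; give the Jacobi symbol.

-1

First reduce: -34 ≡ 265 (mod 299).
Reciprocity: 265 ≡ 1 and 299 ≡ 3 (mod 4), so (265/299) = +(299/265).
Reduce top mod 265: now compute (34/265).
Pull out 2: since 265 ≡ 1 (mod 8), (2/265) = +1.
Reciprocity: 17 ≡ 1 and 265 ≡ 1 (mod 4), so (17/265) = +(265/17).
Reduce top mod 17: now compute (10/17).
Pull out 2: since 17 ≡ 1 (mod 8), (2/17) = +1.
Reciprocity: 5 ≡ 1 and 17 ≡ 1 (mod 4), so (5/17) = +(17/5).
Reduce top mod 5: now compute (2/5).
Pull out 2: since 5 ≡ 5 (mod 8), (2/5) = -1.
Reached (1/5) = 1. Collecting the sign flips along the way, the symbol is -1.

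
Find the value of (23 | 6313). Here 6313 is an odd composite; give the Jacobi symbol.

-1

Reciprocity: 23 ≡ 3 and 6313 ≡ 1 (mod 4), so (23/6313) = +(6313/23).
Reduce top mod 23: now compute (11/23).
Reciprocity: 11 ≡ 3 and 23 ≡ 3 (mod 4), so (11/23) = −(23/11).
Reduce top mod 11: now compute (1/11).
Reached (1/11) = 1. Collecting the sign flips along the way, the symbol is -1.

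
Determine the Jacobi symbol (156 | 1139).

-1

Pull out 2^2: since 1139 ≡ 3 (mod 8), (2/1139) = -1, so (2/1139)^2 = +1.
Reciprocity: 39 ≡ 3 and 1139 ≡ 3 (mod 4), so (39/1139) = −(1139/39).
Reduce top mod 39: now compute (8/39).
Pull out 2^3: since 39 ≡ 7 (mod 8), (2/39) = +1, so (2/39)^3 = +1.
Reached (1/39) = 1. Collecting the sign flips along the way, the symbol is -1.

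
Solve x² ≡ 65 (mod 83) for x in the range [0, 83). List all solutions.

Since 83 ≡ 3 (mod 4), a square root of 65 is 65^((83+1)/4) = 65^21 mod 83.
Repeated squaring: 65^2≡75, 65^4≡64, 65^8≡29, 65^16≡11 (mod 83).
65^21 = 65^(16+4+1) ≡ 27 (mod 83).
Check: 27² = 729 ≡ 65 (mod 83). The two roots are 27 and 56.

27, 56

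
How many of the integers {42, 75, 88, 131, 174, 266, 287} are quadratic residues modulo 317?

3

(42/317) = +1 → QR.
(75/317) = -1 → non-residue.
(88/317) = -1 → non-residue.
(131/317) = +1 → QR.
(174/317) = -1 → non-residue.
(266/317) = +1 → QR.
(287/317) = -1 → non-residue.
Total quadratic residues among the 7: 3.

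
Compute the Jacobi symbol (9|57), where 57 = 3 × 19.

Reciprocity: 9 ≡ 1 and 57 ≡ 1 (mod 4), so (9/57) = +(57/9).
Reduce top mod 9: now compute (3/9).
Reciprocity: 3 ≡ 3 and 9 ≡ 1 (mod 4), so (3/9) = +(9/3).
Reduce top mod 3: now compute (0/3).
Top reduces to 0: gcd > 1, so the symbol is 0.

0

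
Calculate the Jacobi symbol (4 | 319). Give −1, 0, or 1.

1

Pull out 2^2: since 319 ≡ 7 (mod 8), (2/319) = +1, so (2/319)^2 = +1.
Reached (1/319) = 1. Collecting the sign flips along the way, the symbol is +1.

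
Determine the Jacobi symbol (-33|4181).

-1

First reduce: -33 ≡ 4148 (mod 4181).
Pull out 2^2: since 4181 ≡ 5 (mod 8), (2/4181) = -1, so (2/4181)^2 = +1.
Reciprocity: 1037 ≡ 1 and 4181 ≡ 1 (mod 4), so (1037/4181) = +(4181/1037).
Reduce top mod 1037: now compute (33/1037).
Reciprocity: 33 ≡ 1 and 1037 ≡ 1 (mod 4), so (33/1037) = +(1037/33).
Reduce top mod 33: now compute (14/33).
Pull out 2: since 33 ≡ 1 (mod 8), (2/33) = +1.
Reciprocity: 7 ≡ 3 and 33 ≡ 1 (mod 4), so (7/33) = +(33/7).
Reduce top mod 7: now compute (5/7).
Reciprocity: 5 ≡ 1 and 7 ≡ 3 (mod 4), so (5/7) = +(7/5).
Reduce top mod 5: now compute (2/5).
Pull out 2: since 5 ≡ 5 (mod 8), (2/5) = -1.
Reached (1/5) = 1. Collecting the sign flips along the way, the symbol is -1.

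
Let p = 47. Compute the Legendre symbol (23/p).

-1

Reciprocity: 23 ≡ 3 and 47 ≡ 3 (mod 4), so (23/47) = −(47/23).
Reduce top mod 23: now compute (1/23).
Reached (1/23) = 1. Collecting the sign flips along the way, the symbol is -1.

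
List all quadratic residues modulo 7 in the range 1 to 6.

Square k = 1,…,3 (k and 7−k give the same square):
1²=1, 2²=4, 3²≡2 (mod 7).
So the quadratic residues mod 7 are {1, 2, 4}.

1, 2, 4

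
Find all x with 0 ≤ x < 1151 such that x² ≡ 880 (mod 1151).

303, 848

Since 1151 ≡ 3 (mod 4), a square root of 880 is 880^((1151+1)/4) = 880^288 mod 1151.
Repeated squaring: 880^2≡928, 880^4≡236, 880^8≡448, 880^16≡430, 880^32≡740, 880^64≡875, 880^128≡210, 880^256≡362 (mod 1151).
880^288 = 880^(256+32) ≡ 848 (mod 1151).
Check: 848² = 719104 ≡ 880 (mod 1151). The two roots are 303 and 848.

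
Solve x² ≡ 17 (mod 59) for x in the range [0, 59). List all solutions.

Since 59 ≡ 3 (mod 4), a square root of 17 is 17^((59+1)/4) = 17^15 mod 59.
Repeated squaring: 17^2≡53, 17^4≡36, 17^8≡57 (mod 59).
17^15 = 17^(8+4+2+1) ≡ 28 (mod 59).
Check: 28² = 784 ≡ 17 (mod 59). The two roots are 28 and 31.

28, 31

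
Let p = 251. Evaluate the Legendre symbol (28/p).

1

Pull out 2^2: since 251 ≡ 3 (mod 8), (2/251) = -1, so (2/251)^2 = +1.
Reciprocity: 7 ≡ 3 and 251 ≡ 3 (mod 4), so (7/251) = −(251/7).
Reduce top mod 7: now compute (6/7).
Pull out 2: since 7 ≡ 7 (mod 8), (2/7) = +1.
Reciprocity: 3 ≡ 3 and 7 ≡ 3 (mod 4), so (3/7) = −(7/3).
Reduce top mod 3: now compute (1/3).
Reached (1/3) = 1. Collecting the sign flips along the way, the symbol is +1.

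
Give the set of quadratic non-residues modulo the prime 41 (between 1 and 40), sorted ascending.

3, 6, 7, 11, 12, 13, 14, 15, 17, 19, 22, 24, 26, 27, 28, 29, 30, 34, 35, 38

Square k = 1,…,20 (k and 41−k give the same square):
1²=1, 2²=4, 3²=9, 4²=16, 5²=25, 6²=36, 7²≡8, 8²≡23, 9²≡40, 10²≡18, 11²≡39, 12²≡21, 13²≡5, 14²≡32, 15²≡20, 16²≡10, 17²≡2, 18²≡37, 19²≡33, 20²≡31 (mod 41).
The residues are {1, 2, 4, 5, 8, 9, 10, 16, 18, 20, 21, 23, 25, 31, 32, 33, 36, 37, 39, 40}; the non-residues are the remaining 20 nonzero classes.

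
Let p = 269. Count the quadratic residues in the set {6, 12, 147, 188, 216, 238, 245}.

4

(6/269) = +1 → QR.
(12/269) = -1 → non-residue.
(147/269) = -1 → non-residue.
(188/269) = +1 → QR.
(216/269) = +1 → QR.
(238/269) = -1 → non-residue.
(245/269) = +1 → QR.
Total quadratic residues among the 7: 4.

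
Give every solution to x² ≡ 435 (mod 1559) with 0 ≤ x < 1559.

304, 1255

Since 1559 ≡ 3 (mod 4), a square root of 435 is 435^((1559+1)/4) = 435^390 mod 1559.
Repeated squaring: 435^2≡586, 435^4≡416, 435^8≡7, 435^16≡49, 435^32≡842, 435^64≡1178, 435^128≡174, 435^256≡655 (mod 1559).
435^390 = 435^(256+128+4+2) ≡ 1255 (mod 1559).
Check: 1255² = 1575025 ≡ 435 (mod 1559). The two roots are 304 and 1255.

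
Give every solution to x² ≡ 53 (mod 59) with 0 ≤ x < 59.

17, 42

Since 59 ≡ 3 (mod 4), a square root of 53 is 53^((59+1)/4) = 53^15 mod 59.
Repeated squaring: 53^2≡36, 53^4≡57, 53^8≡4 (mod 59).
53^15 = 53^(8+4+2+1) ≡ 17 (mod 59).
Check: 17² = 289 ≡ 53 (mod 59). The two roots are 17 and 42.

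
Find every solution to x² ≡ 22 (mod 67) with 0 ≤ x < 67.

Since 67 ≡ 3 (mod 4), a square root of 22 is 22^((67+1)/4) = 22^17 mod 67.
Repeated squaring: 22^2≡15, 22^4≡24, 22^8≡40, 22^16≡59 (mod 67).
22^17 = 22^(16+1) ≡ 25 (mod 67).
Check: 25² = 625 ≡ 22 (mod 67). The two roots are 25 and 42.

25, 42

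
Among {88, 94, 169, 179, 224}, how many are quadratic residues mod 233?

(88/233) = -1 → non-residue.
(94/233) = -1 → non-residue.
(169/233) = +1 → QR.
(179/233) = -1 → non-residue.
(224/233) = +1 → QR.
Total quadratic residues among the 5: 2.

2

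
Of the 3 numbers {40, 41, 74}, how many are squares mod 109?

(40/109) = -1 → non-residue.
(41/109) = -1 → non-residue.
(74/109) = +1 → QR.
Total quadratic residues among the 3: 1.

1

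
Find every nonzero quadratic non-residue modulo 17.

Square k = 1,…,8 (k and 17−k give the same square):
1²=1, 2²=4, 3²=9, 4²=16, 5²≡8, 6²≡2, 7²≡15, 8²≡13 (mod 17).
The residues are {1, 2, 4, 8, 9, 13, 15, 16}; the non-residues are the remaining 8 nonzero classes.

3 5 6 7 10 11 12 14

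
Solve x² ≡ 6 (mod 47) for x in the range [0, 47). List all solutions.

10, 37

Since 47 ≡ 3 (mod 4), a square root of 6 is 6^((47+1)/4) = 6^12 mod 47.
Repeated squaring: 6^2≡36, 6^4≡27, 6^8≡24 (mod 47).
6^12 = 6^(8+4) ≡ 37 (mod 47).
Check: 37² = 1369 ≡ 6 (mod 47). The two roots are 10 and 37.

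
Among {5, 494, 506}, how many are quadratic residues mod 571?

(5/571) = +1 → QR.
(494/571) = +1 → QR.
(506/571) = -1 → non-residue.
Total quadratic residues among the 3: 2.

2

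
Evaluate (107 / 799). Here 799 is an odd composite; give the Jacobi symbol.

1

Reciprocity: 107 ≡ 3 and 799 ≡ 3 (mod 4), so (107/799) = −(799/107).
Reduce top mod 107: now compute (50/107).
Pull out 2: since 107 ≡ 3 (mod 8), (2/107) = -1.
Reciprocity: 25 ≡ 1 and 107 ≡ 3 (mod 4), so (25/107) = +(107/25).
Reduce top mod 25: now compute (7/25).
Reciprocity: 7 ≡ 3 and 25 ≡ 1 (mod 4), so (7/25) = +(25/7).
Reduce top mod 7: now compute (4/7).
Pull out 2^2: since 7 ≡ 7 (mod 8), (2/7) = +1, so (2/7)^2 = +1.
Reached (1/7) = 1. Collecting the sign flips along the way, the symbol is +1.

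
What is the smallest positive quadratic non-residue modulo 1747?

2

(2/1747) = −1, so 2 is the smallest positive non-residue mod 1747.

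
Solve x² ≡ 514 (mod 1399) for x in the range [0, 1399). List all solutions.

400, 999

Since 1399 ≡ 3 (mod 4), a square root of 514 is 514^((1399+1)/4) = 514^350 mod 1399.
Repeated squaring: 514^2≡1184, 514^4≡58, 514^8≡566, 514^16≡1384, 514^32≡225, 514^64≡261, 514^128≡969, 514^256≡232 (mod 1399).
514^350 = 514^(256+64+16+8+4+2) ≡ 400 (mod 1399).
Check: 400² = 160000 ≡ 514 (mod 1399). The two roots are 400 and 999.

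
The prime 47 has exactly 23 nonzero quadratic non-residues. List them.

Square k = 1,…,23 (k and 47−k give the same square):
1²=1, 2²=4, 3²=9, 4²=16, 5²=25, 6²=36, 7²≡2, 8²≡17, 9²≡34, 10²≡6, 11²≡27, 12²≡3, 13²≡28, 14²≡8, 15²≡37, 16²≡21, 17²≡7, 18²≡42, 19²≡32, 20²≡24, 21²≡18, 22²≡14, 23²≡12 (mod 47).
The residues are {1, 2, 3, 4, 6, 7, 8, 9, 12, 14, 16, 17, 18, 21, 24, 25, 27, 28, 32, 34, 36, 37, 42}; the non-residues are the remaining 23 nonzero classes.

5 10 11 13 15 19 20 22 23 26 29 30 31 33 35 38 39 40 41 43 44 45 46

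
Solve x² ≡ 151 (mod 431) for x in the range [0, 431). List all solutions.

Since 431 ≡ 3 (mod 4), a square root of 151 is 151^((431+1)/4) = 151^108 mod 431.
Repeated squaring: 151^2≡389, 151^4≡40, 151^8≡307, 151^16≡291, 151^32≡205, 151^64≡218 (mod 431).
151^108 = 151^(64+32+8+4) ≡ 38 (mod 431).
Check: 38² = 1444 ≡ 151 (mod 431). The two roots are 38 and 393.

38, 393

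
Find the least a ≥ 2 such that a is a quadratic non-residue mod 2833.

5

(2/2833) = +1, so 2 is a residue.
(3/2833) = +1, so 3 is a residue.
(4/2833) = +1, so 4 is a residue.
(5/2833) = −1, so 5 is the smallest positive non-residue mod 2833.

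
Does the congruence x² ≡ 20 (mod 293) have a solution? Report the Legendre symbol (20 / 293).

Pull out 2^2: since 293 ≡ 5 (mod 8), (2/293) = -1, so (2/293)^2 = +1.
Reciprocity: 5 ≡ 1 and 293 ≡ 1 (mod 4), so (5/293) = +(293/5).
Reduce top mod 5: now compute (3/5).
Reciprocity: 3 ≡ 3 and 5 ≡ 1 (mod 4), so (3/5) = +(5/3).
Reduce top mod 3: now compute (2/3).
Pull out 2: since 3 ≡ 3 (mod 8), (2/3) = -1.
Reached (1/3) = 1. Collecting the sign flips along the way, the symbol is -1.

-1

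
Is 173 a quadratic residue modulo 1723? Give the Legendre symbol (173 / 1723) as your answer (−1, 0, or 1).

-1

Reciprocity: 173 ≡ 1 and 1723 ≡ 3 (mod 4), so (173/1723) = +(1723/173).
Reduce top mod 173: now compute (166/173).
Pull out 2: since 173 ≡ 5 (mod 8), (2/173) = -1.
Reciprocity: 83 ≡ 3 and 173 ≡ 1 (mod 4), so (83/173) = +(173/83).
Reduce top mod 83: now compute (7/83).
Reciprocity: 7 ≡ 3 and 83 ≡ 3 (mod 4), so (7/83) = −(83/7).
Reduce top mod 7: now compute (6/7).
Pull out 2: since 7 ≡ 7 (mod 8), (2/7) = +1.
Reciprocity: 3 ≡ 3 and 7 ≡ 3 (mod 4), so (3/7) = −(7/3).
Reduce top mod 3: now compute (1/3).
Reached (1/3) = 1. Collecting the sign flips along the way, the symbol is -1.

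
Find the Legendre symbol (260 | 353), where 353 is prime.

1

Pull out 2^2: since 353 ≡ 1 (mod 8), (2/353) = +1, so (2/353)^2 = +1.
Reciprocity: 65 ≡ 1 and 353 ≡ 1 (mod 4), so (65/353) = +(353/65).
Reduce top mod 65: now compute (28/65).
Pull out 2^2: since 65 ≡ 1 (mod 8), (2/65) = +1, so (2/65)^2 = +1.
Reciprocity: 7 ≡ 3 and 65 ≡ 1 (mod 4), so (7/65) = +(65/7).
Reduce top mod 7: now compute (2/7).
Pull out 2: since 7 ≡ 7 (mod 8), (2/7) = +1.
Reached (1/7) = 1. Collecting the sign flips along the way, the symbol is +1.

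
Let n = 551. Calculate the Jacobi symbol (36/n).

1

Pull out 2^2: since 551 ≡ 7 (mod 8), (2/551) = +1, so (2/551)^2 = +1.
Reciprocity: 9 ≡ 1 and 551 ≡ 3 (mod 4), so (9/551) = +(551/9).
Reduce top mod 9: now compute (2/9).
Pull out 2: since 9 ≡ 1 (mod 8), (2/9) = +1.
Reached (1/9) = 1. Collecting the sign flips along the way, the symbol is +1.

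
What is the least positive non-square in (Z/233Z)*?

3

(2/233) = +1, so 2 is a residue.
(3/233) = −1, so 3 is the smallest positive non-residue mod 233.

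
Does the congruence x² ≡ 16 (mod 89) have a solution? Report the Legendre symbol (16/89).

Pull out 2^4: since 89 ≡ 1 (mod 8), (2/89) = +1, so (2/89)^4 = +1.
Reached (1/89) = 1. Collecting the sign flips along the way, the symbol is +1.

1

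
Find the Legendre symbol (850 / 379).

1

First reduce: 850 ≡ 92 (mod 379).
Pull out 2^2: since 379 ≡ 3 (mod 8), (2/379) = -1, so (2/379)^2 = +1.
Reciprocity: 23 ≡ 3 and 379 ≡ 3 (mod 4), so (23/379) = −(379/23).
Reduce top mod 23: now compute (11/23).
Reciprocity: 11 ≡ 3 and 23 ≡ 3 (mod 4), so (11/23) = −(23/11).
Reduce top mod 11: now compute (1/11).
Reached (1/11) = 1. Collecting the sign flips along the way, the symbol is +1.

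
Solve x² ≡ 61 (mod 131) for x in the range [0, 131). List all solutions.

42, 89

Since 131 ≡ 3 (mod 4), a square root of 61 is 61^((131+1)/4) = 61^33 mod 131.
Repeated squaring: 61^2≡53, 61^4≡58, 61^8≡89, 61^16≡61, 61^32≡53 (mod 131).
61^33 = 61^(32+1) ≡ 89 (mod 131).
Check: 89² = 7921 ≡ 61 (mod 131). The two roots are 42 and 89.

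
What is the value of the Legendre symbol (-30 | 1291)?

-1

First reduce: -30 ≡ 1261 (mod 1291).
Reciprocity: 1261 ≡ 1 and 1291 ≡ 3 (mod 4), so (1261/1291) = +(1291/1261).
Reduce top mod 1261: now compute (30/1261).
Pull out 2: since 1261 ≡ 5 (mod 8), (2/1261) = -1.
Reciprocity: 15 ≡ 3 and 1261 ≡ 1 (mod 4), so (15/1261) = +(1261/15).
Reduce top mod 15: now compute (1/15).
Reached (1/15) = 1. Collecting the sign flips along the way, the symbol is -1.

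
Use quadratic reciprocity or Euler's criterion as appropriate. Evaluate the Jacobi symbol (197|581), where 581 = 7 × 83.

Reciprocity: 197 ≡ 1 and 581 ≡ 1 (mod 4), so (197/581) = +(581/197).
Reduce top mod 197: now compute (187/197).
Reciprocity: 187 ≡ 3 and 197 ≡ 1 (mod 4), so (187/197) = +(197/187).
Reduce top mod 187: now compute (10/187).
Pull out 2: since 187 ≡ 3 (mod 8), (2/187) = -1.
Reciprocity: 5 ≡ 1 and 187 ≡ 3 (mod 4), so (5/187) = +(187/5).
Reduce top mod 5: now compute (2/5).
Pull out 2: since 5 ≡ 5 (mod 8), (2/5) = -1.
Reached (1/5) = 1. Collecting the sign flips along the way, the symbol is +1.

1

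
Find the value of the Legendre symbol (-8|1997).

-1

First reduce: -8 ≡ 1989 (mod 1997).
Reciprocity: 1989 ≡ 1 and 1997 ≡ 1 (mod 4), so (1989/1997) = +(1997/1989).
Reduce top mod 1989: now compute (8/1989).
Pull out 2^3: since 1989 ≡ 5 (mod 8), (2/1989) = -1, so (2/1989)^3 = -1.
Reached (1/1989) = 1. Collecting the sign flips along the way, the symbol is -1.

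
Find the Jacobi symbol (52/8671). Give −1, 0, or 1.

Pull out 2^2: since 8671 ≡ 7 (mod 8), (2/8671) = +1, so (2/8671)^2 = +1.
Reciprocity: 13 ≡ 1 and 8671 ≡ 3 (mod 4), so (13/8671) = +(8671/13).
Reduce top mod 13: now compute (0/13).
Top reduces to 0: gcd > 1, so the symbol is 0.

0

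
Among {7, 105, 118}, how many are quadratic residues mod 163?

1

(7/163) = -1 → non-residue.
(105/163) = -1 → non-residue.
(118/163) = +1 → QR.
Total quadratic residues among the 3: 1.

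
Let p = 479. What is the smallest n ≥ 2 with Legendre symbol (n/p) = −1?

(2/479) = +1, so 2 is a residue.
(3/479) = +1, so 3 is a residue.
(4/479) = +1, so 4 is a residue.
(5/479) = +1, so 5 is a residue.
(6/479) = +1, so 6 is a residue.
(7/479) = +1, so 7 is a residue.
(8/479) = +1, so 8 is a residue.
(9/479) = +1, so 9 is a residue.
(10/479) = +1, so 10 is a residue.
(11/479) = +1, so 11 is a residue.
(12/479) = +1, so 12 is a residue.
(13/479) = −1, so 13 is the smallest positive non-residue mod 479.

13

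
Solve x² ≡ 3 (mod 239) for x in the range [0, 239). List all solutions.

106, 133

Since 239 ≡ 3 (mod 4), a square root of 3 is 3^((239+1)/4) = 3^60 mod 239.
Repeated squaring: 3^2≡9, 3^4≡81, 3^8≡108, 3^16≡192, 3^32≡58 (mod 239).
3^60 = 3^(32+16+8+4) ≡ 133 (mod 239).
Check: 133² = 17689 ≡ 3 (mod 239). The two roots are 106 and 133.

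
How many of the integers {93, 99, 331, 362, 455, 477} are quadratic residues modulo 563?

1

(93/563) = -1 → non-residue.
(99/563) = +1 → QR.
(331/563) = -1 → non-residue.
(362/563) = -1 → non-residue.
(455/563) = -1 → non-residue.
(477/563) = -1 → non-residue.
Total quadratic residues among the 6: 1.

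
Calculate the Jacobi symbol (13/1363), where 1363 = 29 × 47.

Reciprocity: 13 ≡ 1 and 1363 ≡ 3 (mod 4), so (13/1363) = +(1363/13).
Reduce top mod 13: now compute (11/13).
Reciprocity: 11 ≡ 3 and 13 ≡ 1 (mod 4), so (11/13) = +(13/11).
Reduce top mod 11: now compute (2/11).
Pull out 2: since 11 ≡ 3 (mod 8), (2/11) = -1.
Reached (1/11) = 1. Collecting the sign flips along the way, the symbol is -1.

-1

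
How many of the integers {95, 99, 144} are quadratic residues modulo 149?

2

(95/149) = +1 → QR.
(99/149) = -1 → non-residue.
(144/149) = +1 → QR.
Total quadratic residues among the 3: 2.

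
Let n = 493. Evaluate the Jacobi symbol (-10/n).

1

First reduce: -10 ≡ 483 (mod 493).
Reciprocity: 483 ≡ 3 and 493 ≡ 1 (mod 4), so (483/493) = +(493/483).
Reduce top mod 483: now compute (10/483).
Pull out 2: since 483 ≡ 3 (mod 8), (2/483) = -1.
Reciprocity: 5 ≡ 1 and 483 ≡ 3 (mod 4), so (5/483) = +(483/5).
Reduce top mod 5: now compute (3/5).
Reciprocity: 3 ≡ 3 and 5 ≡ 1 (mod 4), so (3/5) = +(5/3).
Reduce top mod 3: now compute (2/3).
Pull out 2: since 3 ≡ 3 (mod 8), (2/3) = -1.
Reached (1/3) = 1. Collecting the sign flips along the way, the symbol is +1.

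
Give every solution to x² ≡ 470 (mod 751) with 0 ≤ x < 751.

65, 686

Since 751 ≡ 3 (mod 4), a square root of 470 is 470^((751+1)/4) = 470^188 mod 751.
Repeated squaring: 470^2≡106, 470^4≡722, 470^8≡90, 470^16≡590, 470^32≡387, 470^64≡320, 470^128≡264 (mod 751).
470^188 = 470^(128+32+16+8+4) ≡ 65 (mod 751).
Check: 65² = 4225 ≡ 470 (mod 751). The two roots are 65 and 686.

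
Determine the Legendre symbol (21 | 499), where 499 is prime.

1

Reciprocity: 21 ≡ 1 and 499 ≡ 3 (mod 4), so (21/499) = +(499/21).
Reduce top mod 21: now compute (16/21).
Pull out 2^4: since 21 ≡ 5 (mod 8), (2/21) = -1, so (2/21)^4 = +1.
Reached (1/21) = 1. Collecting the sign flips along the way, the symbol is +1.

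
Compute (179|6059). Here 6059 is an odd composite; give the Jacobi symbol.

Reciprocity: 179 ≡ 3 and 6059 ≡ 3 (mod 4), so (179/6059) = −(6059/179).
Reduce top mod 179: now compute (152/179).
Pull out 2^3: since 179 ≡ 3 (mod 8), (2/179) = -1, so (2/179)^3 = -1.
Reciprocity: 19 ≡ 3 and 179 ≡ 3 (mod 4), so (19/179) = −(179/19).
Reduce top mod 19: now compute (8/19).
Pull out 2^3: since 19 ≡ 3 (mod 8), (2/19) = -1, so (2/19)^3 = -1.
Reached (1/19) = 1. Collecting the sign flips along the way, the symbol is +1.

1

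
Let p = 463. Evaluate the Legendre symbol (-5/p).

1

Euler's criterion: (-5/463) ≡ 458^231 (mod 463).
458^2 ≡ 25 (mod 463)
458^4 ≡ 162 (mod 463)
458^8 ≡ 316 (mod 463)
458^16 ≡ 311 (mod 463)
458^32 ≡ 417 (mod 463)
458^64 ≡ 264 (mod 463)
458^128 ≡ 246 (mod 463)
458^231 = 458^(128+64+32+4+2+1) ≡ 1 (mod 463).
Result is 1, so (-5/463) = 1.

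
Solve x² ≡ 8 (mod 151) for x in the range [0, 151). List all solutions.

Since 151 ≡ 3 (mod 4), a square root of 8 is 8^((151+1)/4) = 8^38 mod 151.
Repeated squaring: 8^2≡64, 8^4≡19, 8^8≡59, 8^16≡8, 8^32≡64 (mod 151).
8^38 = 8^(32+4+2) ≡ 59 (mod 151).
Check: 59² = 3481 ≡ 8 (mod 151). The two roots are 59 and 92.

59, 92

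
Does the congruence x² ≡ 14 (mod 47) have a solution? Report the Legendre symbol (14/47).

Euler's criterion: (14/47) ≡ 14^23 (mod 47).
14^2 ≡ 8 (mod 47)
14^4 ≡ 17 (mod 47)
14^8 ≡ 7 (mod 47)
14^16 ≡ 2 (mod 47)
14^23 = 14^(16+4+2+1) ≡ 1 (mod 47).
Result is 1, so (14/47) = 1.

1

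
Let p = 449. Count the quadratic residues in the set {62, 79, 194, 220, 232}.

(62/449) = -1 → non-residue.
(79/449) = -1 → non-residue.
(194/449) = +1 → QR.
(220/449) = +1 → QR.
(232/449) = -1 → non-residue.
Total quadratic residues among the 5: 2.

2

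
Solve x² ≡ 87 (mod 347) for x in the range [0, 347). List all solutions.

173, 174

Since 347 ≡ 3 (mod 4), a square root of 87 is 87^((347+1)/4) = 87^87 mod 347.
Repeated squaring: 87^2≡282, 87^4≡61, 87^8≡251, 87^16≡194, 87^32≡160, 87^64≡269 (mod 347).
87^87 = 87^(64+16+4+2+1) ≡ 173 (mod 347).
Check: 173² = 29929 ≡ 87 (mod 347). The two roots are 173 and 174.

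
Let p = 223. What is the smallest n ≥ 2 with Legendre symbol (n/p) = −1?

(2/223) = +1, so 2 is a residue.
(3/223) = −1, so 3 is the smallest positive non-residue mod 223.

3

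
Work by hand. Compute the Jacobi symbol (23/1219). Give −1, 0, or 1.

0

Reciprocity: 23 ≡ 3 and 1219 ≡ 3 (mod 4), so (23/1219) = −(1219/23).
Reduce top mod 23: now compute (0/23).
Top reduces to 0: gcd > 1, so the symbol is 0.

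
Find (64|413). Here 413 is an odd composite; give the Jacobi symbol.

1

Pull out 2^6: since 413 ≡ 5 (mod 8), (2/413) = -1, so (2/413)^6 = +1.
Reached (1/413) = 1. Collecting the sign flips along the way, the symbol is +1.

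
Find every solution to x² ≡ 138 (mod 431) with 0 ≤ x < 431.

Since 431 ≡ 3 (mod 4), a square root of 138 is 138^((431+1)/4) = 138^108 mod 431.
Repeated squaring: 138^2≡80, 138^4≡366, 138^8≡346, 138^16≡329, 138^32≡60, 138^64≡152 (mod 431).
138^108 = 138^(64+32+8+4) ≡ 221 (mod 431).
Check: 221² = 48841 ≡ 138 (mod 431). The two roots are 210 and 221.

210, 221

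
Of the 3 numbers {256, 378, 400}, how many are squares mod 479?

3

(256/479) = +1 → QR.
(378/479) = +1 → QR.
(400/479) = +1 → QR.
Total quadratic residues among the 3: 3.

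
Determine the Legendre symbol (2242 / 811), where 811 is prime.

First reduce: 2242 ≡ 620 (mod 811).
Pull out 2^2: since 811 ≡ 3 (mod 8), (2/811) = -1, so (2/811)^2 = +1.
Reciprocity: 155 ≡ 3 and 811 ≡ 3 (mod 4), so (155/811) = −(811/155).
Reduce top mod 155: now compute (36/155).
Pull out 2^2: since 155 ≡ 3 (mod 8), (2/155) = -1, so (2/155)^2 = +1.
Reciprocity: 9 ≡ 1 and 155 ≡ 3 (mod 4), so (9/155) = +(155/9).
Reduce top mod 9: now compute (2/9).
Pull out 2: since 9 ≡ 1 (mod 8), (2/9) = +1.
Reached (1/9) = 1. Collecting the sign flips along the way, the symbol is -1.

-1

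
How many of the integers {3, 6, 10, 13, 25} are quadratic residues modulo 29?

(3/29) = -1 → non-residue.
(6/29) = +1 → QR.
(10/29) = -1 → non-residue.
(13/29) = +1 → QR.
(25/29) = +1 → QR.
Total quadratic residues among the 5: 3.

3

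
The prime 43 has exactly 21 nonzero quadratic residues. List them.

1 4 6 9 10 11 13 14 15 16 17 21 23 24 25 31 35 36 38 40 41

Square k = 1,…,21 (k and 43−k give the same square):
1²=1, 2²=4, 3²=9, 4²=16, 5²=25, 6²=36, 7²≡6, 8²≡21, 9²≡38, 10²≡14, 11²≡35, 12²≡15, 13²≡40, 14²≡24, 15²≡10, 16²≡41, 17²≡31, 18²≡23, 19²≡17, 20²≡13, 21²≡11 (mod 43).
So the quadratic residues mod 43 are {1, 4, 6, 9, 10, 11, 13, 14, 15, 16, 17, 21, 23, 24, 25, 31, 35, 36, 38, 40, 41}.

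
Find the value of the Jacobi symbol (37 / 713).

Reciprocity: 37 ≡ 1 and 713 ≡ 1 (mod 4), so (37/713) = +(713/37).
Reduce top mod 37: now compute (10/37).
Pull out 2: since 37 ≡ 5 (mod 8), (2/37) = -1.
Reciprocity: 5 ≡ 1 and 37 ≡ 1 (mod 4), so (5/37) = +(37/5).
Reduce top mod 5: now compute (2/5).
Pull out 2: since 5 ≡ 5 (mod 8), (2/5) = -1.
Reached (1/5) = 1. Collecting the sign flips along the way, the symbol is +1.

1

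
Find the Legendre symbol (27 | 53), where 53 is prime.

Euler's criterion: (27/53) ≡ 27^26 (mod 53).
27^2 ≡ 40 (mod 53)
27^4 ≡ 10 (mod 53)
27^8 ≡ 47 (mod 53)
27^16 ≡ 36 (mod 53)
27^26 = 27^(16+8+2) ≡ 52 (mod 53).
Result is 52 ≡ −1, so (27/53) = −1.

-1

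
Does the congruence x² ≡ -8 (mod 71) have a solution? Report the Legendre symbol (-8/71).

First reduce: -8 ≡ 63 (mod 71).
Reciprocity: 63 ≡ 3 and 71 ≡ 3 (mod 4), so (63/71) = −(71/63).
Reduce top mod 63: now compute (8/63).
Pull out 2^3: since 63 ≡ 7 (mod 8), (2/63) = +1, so (2/63)^3 = +1.
Reached (1/63) = 1. Collecting the sign flips along the way, the symbol is -1.

-1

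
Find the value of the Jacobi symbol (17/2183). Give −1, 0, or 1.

-1

Reciprocity: 17 ≡ 1 and 2183 ≡ 3 (mod 4), so (17/2183) = +(2183/17).
Reduce top mod 17: now compute (7/17).
Reciprocity: 7 ≡ 3 and 17 ≡ 1 (mod 4), so (7/17) = +(17/7).
Reduce top mod 7: now compute (3/7).
Reciprocity: 3 ≡ 3 and 7 ≡ 3 (mod 4), so (3/7) = −(7/3).
Reduce top mod 3: now compute (1/3).
Reached (1/3) = 1. Collecting the sign flips along the way, the symbol is -1.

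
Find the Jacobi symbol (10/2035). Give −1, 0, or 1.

0

Pull out 2: since 2035 ≡ 3 (mod 8), (2/2035) = -1.
Reciprocity: 5 ≡ 1 and 2035 ≡ 3 (mod 4), so (5/2035) = +(2035/5).
Reduce top mod 5: now compute (0/5).
Top reduces to 0: gcd > 1, so the symbol is 0.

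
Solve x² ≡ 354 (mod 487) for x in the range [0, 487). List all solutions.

29, 458

Since 487 ≡ 3 (mod 4), a square root of 354 is 354^((487+1)/4) = 354^122 mod 487.
Repeated squaring: 354^2≡157, 354^4≡299, 354^8≡280, 354^16≡480, 354^32≡49, 354^64≡453 (mod 487).
354^122 = 354^(64+32+16+8+2) ≡ 29 (mod 487).
Check: 29² = 841 ≡ 354 (mod 487). The two roots are 29 and 458.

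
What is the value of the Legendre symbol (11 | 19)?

1

Euler's criterion: (11/19) ≡ 11^9 (mod 19).
11^2 ≡ 7 (mod 19)
11^4 ≡ 11 (mod 19)
11^8 ≡ 7 (mod 19)
11^9 = 11^(8+1) ≡ 1 (mod 19).
Result is 1, so (11/19) = 1.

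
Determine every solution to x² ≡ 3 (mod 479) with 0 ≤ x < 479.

Since 479 ≡ 3 (mod 4), a square root of 3 is 3^((479+1)/4) = 3^120 mod 479.
Repeated squaring: 3^2≡9, 3^4≡81, 3^8≡334, 3^16≡428, 3^32≡206, 3^64≡284 (mod 479).
3^120 = 3^(64+32+16+8) ≡ 448 (mod 479).
Check: 448² = 200704 ≡ 3 (mod 479). The two roots are 31 and 448.

31, 448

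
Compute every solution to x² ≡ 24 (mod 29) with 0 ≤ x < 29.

29 ≡ 1 (mod 4), so we find a root by search.
Trying successive values, 13² = 169 ≡ 24 (mod 29). The other root is 29 − 13 = 16.

13, 16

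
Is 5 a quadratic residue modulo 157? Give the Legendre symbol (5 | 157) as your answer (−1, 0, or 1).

-1

Reciprocity: 5 ≡ 1 and 157 ≡ 1 (mod 4), so (5/157) = +(157/5).
Reduce top mod 5: now compute (2/5).
Pull out 2: since 5 ≡ 5 (mod 8), (2/5) = -1.
Reached (1/5) = 1. Collecting the sign flips along the way, the symbol is -1.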